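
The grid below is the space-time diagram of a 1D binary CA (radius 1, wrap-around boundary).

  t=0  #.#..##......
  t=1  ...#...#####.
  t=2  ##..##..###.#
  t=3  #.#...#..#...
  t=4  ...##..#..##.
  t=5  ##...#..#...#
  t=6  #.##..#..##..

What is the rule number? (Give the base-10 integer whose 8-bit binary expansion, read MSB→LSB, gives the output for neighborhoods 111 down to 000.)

  ### -> #   bit 7 = 1  t=1,i=8
  ##. -> .   bit 6 = 0  t=0,i=6
  #.# -> .   bit 5 = 0  t=0,i=1
  #.. -> #   bit 4 = 1  t=0,i=3
  .## -> .   bit 3 = 0  t=0,i=5
  .#. -> .   bit 2 = 0  t=0,i=0
  ..# -> .   bit 1 = 0  t=0,i=4
  ... -> #   bit 0 = 1  t=0,i=8
  bits 10010001 = 145

145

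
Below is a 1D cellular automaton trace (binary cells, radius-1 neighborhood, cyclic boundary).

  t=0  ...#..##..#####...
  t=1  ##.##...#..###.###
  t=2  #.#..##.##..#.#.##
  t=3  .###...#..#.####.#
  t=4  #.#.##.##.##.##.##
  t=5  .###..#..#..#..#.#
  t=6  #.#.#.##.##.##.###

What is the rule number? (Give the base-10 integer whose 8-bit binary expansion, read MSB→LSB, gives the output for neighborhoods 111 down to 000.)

181

  ###|#  b7=1 t=0,i=11
  ##.|.  b6=0 t=0,i=7
  #.#|#  b5=1 t=1,i=2
  #..|#  b4=1 t=0,i=4
  .##|.  b3=0 t=0,i=6
  .#.|#  b2=1 t=0,i=3
  ..#|.  b1=0 t=0,i=2
  ...|#  b0=1 t=0,i=0
  bits 10110101 = 181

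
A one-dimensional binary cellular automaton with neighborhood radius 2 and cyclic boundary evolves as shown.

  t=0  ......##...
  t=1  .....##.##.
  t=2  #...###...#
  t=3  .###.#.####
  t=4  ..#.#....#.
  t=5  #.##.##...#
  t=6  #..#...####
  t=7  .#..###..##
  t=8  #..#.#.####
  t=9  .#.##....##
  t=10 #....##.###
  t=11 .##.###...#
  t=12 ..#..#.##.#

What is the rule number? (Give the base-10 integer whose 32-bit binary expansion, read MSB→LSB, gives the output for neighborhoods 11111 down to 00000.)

3339412840

  #####|#  b31=1 t=6,i=9
  ####.|#  b30=1 t=3,i=9
  ###.#|.  b29=0 t=3,i=3
  ###..|.  b28=0 t=2,i=6
  ##.##|.  b27=0 t=1,i=7
  ##.#.|#  b26=1 t=3,i=4
  ##..#|#  b25=1 t=6,i=1
  ##...|#  b24=1 t=0,i=8
  #.###|.  b23=0 t=3,i=1
  #.##.|.  b22=0 t=1,i=8
  #.#.#|.  b21=0 t=3,i=5
  #.#..|.  b20=0 t=4,i=4
  #..##|#  b19=1 t=7,i=3
  #..#.|.  b18=0 t=6,i=2
  #...#|#  b17=1 t=2,i=2
  #....|#  b16=1 t=0,i=9
  .####|.  b15=0 t=3,i=8
  .###.|#  b14=1 t=2,i=5
  .##.#|#  b13=1 t=1,i=6
  .##..|.  b12=0 t=0,i=7
  .#.##|.  b11=0 t=3,i=6
  .#.#.|#  b10=1 t=4,i=3
  .#..#|.  b9=0 t=7,i=2
  .#...|#  b8=1 t=4,i=5
  ..###|.  b7=0 t=2,i=4
  ..##.|#  b6=1 t=0,i=6
  ..#.#|#  b5=1 t=4,i=2
  ..#..|.  b4=0 t=4,i=9
  ...##|#  b3=1 t=0,i=5
  ...#.|.  b2=0 t=4,i=1
  ....#|.  b1=0 t=0,i=4
  .....|.  b0=0 t=0,i=0
  bits 11000111000010110110010101101000 = 3339412840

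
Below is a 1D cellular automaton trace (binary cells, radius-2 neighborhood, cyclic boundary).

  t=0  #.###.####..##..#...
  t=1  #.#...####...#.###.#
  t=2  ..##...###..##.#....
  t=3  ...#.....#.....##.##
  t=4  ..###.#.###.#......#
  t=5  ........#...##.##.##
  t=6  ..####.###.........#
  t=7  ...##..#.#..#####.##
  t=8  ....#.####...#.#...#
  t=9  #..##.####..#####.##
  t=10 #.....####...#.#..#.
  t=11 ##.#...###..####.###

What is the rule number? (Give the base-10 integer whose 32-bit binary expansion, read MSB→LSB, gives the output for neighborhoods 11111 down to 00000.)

  nb #####: next=.  (t=7,i=14, bit31=0)
  nb ####.: next=#  (t=0,i=8, bit30=1)
  nb ###.#: next=.  (t=0,i=4, bit29=0)
  nb ###..: next=#  (t=0,i=9, bit28=1)
  nb ##.##: next=.  (t=0,i=5, bit27=0)
  nb ##.#.: next=.  (t=1,i=1, bit26=0)
  nb ##..#: next=.  (t=0,i=10, bit25=0)
  nb ##...: next=.  (t=1,i=10, bit24=0)
  nb #.###: next=#  (t=0,i=2, bit23=1)
  nb #.##.: next=.  (t=1,i=19, bit22=0)
  nb #.#.#: next=.  (t=4,i=6, bit21=0)
  nb #.#..: next=#  (t=1,i=2, bit20=1)
  nb #..##: next=.  (t=0,i=11, bit19=0)
  nb #..#.: next=#  (t=0,i=15, bit18=1)
  nb #...#: next=.  (t=0,i=18, bit17=0)
  nb #....: next=.  (t=2,i=17, bit16=0)
  nb .####: next=#  (t=0,i=7, bit15=1)
  nb .###.: next=.  (t=0,i=3, bit14=0)
  nb .##.#: next=.  (t=1,i=0, bit13=0)
  nb .##..: next=#  (t=0,i=13, bit12=1)
  nb .#.##: next=.  (t=0,i=1, bit11=0)
  nb .#.#.: next=#  (t=7,i=8, bit10=1)
  nb .#..#: next=.  (t=4,i=0, bit9=0)
  nb .#...: next=#  (t=0,i=17, bit8=1)
  nb ..###: next=.  (t=1,i=6, bit7=0)
  nb ..##.: next=.  (t=0,i=12, bit6=0)
  nb ..#.#: next=#  (t=0,i=0, bit5=1)
  nb ..#..: next=#  (t=0,i=16, bit4=1)
  nb ...##: next=.  (t=1,i=5, bit3=0)
  nb ...#.: next=#  (t=0,i=19, bit2=1)
  nb ....#: next=.  (t=2,i=0, bit1=0)
  nb .....: next=#  (t=2,i=18, bit0=1)
  bits 01010000100101001001010100110101 = 1351914805

1351914805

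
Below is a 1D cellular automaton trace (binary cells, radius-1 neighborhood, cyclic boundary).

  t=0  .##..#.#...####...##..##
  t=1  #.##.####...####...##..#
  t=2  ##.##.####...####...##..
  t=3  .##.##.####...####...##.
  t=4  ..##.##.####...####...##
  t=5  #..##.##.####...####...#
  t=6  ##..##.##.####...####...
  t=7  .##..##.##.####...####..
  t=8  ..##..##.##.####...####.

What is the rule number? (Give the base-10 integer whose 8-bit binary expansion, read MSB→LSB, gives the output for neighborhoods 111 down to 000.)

  [7] ### => #  t=0,i=12
  [6] ##. => #  t=0,i=2
  [5] #.# => #  t=0,i=0
  [4] #.. => #  t=0,i=3
  [3] .## => .  t=0,i=1
  [2] .#. => #  t=0,i=5
  [1] ..# => .  t=0,i=4
  [0] ... => .  t=0,i=9
  bits 11110100 = 244

244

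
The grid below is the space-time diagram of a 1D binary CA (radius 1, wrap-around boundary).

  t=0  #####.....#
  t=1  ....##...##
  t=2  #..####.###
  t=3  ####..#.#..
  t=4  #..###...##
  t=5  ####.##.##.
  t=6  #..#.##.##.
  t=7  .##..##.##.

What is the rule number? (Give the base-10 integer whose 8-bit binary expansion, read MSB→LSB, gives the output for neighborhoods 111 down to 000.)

90

  ###|.  b7=0 t=0,i=0
  ##.|#  b6=1 t=0,i=4
  #.#|.  b5=0 t=2,i=7
  #..|#  b4=1 t=0,i=5
  .##|#  b3=1 t=0,i=10
  .#.|.  b2=0 t=3,i=6
  ..#|#  b1=1 t=0,i=9
  ...|.  b0=0 t=0,i=6
  bits 01011010 = 90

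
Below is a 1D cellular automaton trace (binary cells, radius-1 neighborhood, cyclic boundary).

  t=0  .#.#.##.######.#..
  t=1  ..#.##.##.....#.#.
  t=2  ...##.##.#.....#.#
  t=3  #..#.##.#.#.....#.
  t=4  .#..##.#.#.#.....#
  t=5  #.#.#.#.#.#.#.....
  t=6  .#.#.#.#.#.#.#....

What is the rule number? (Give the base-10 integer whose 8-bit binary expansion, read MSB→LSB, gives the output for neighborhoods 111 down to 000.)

  nb ###: next=.  (t=0,i=9, bit7=0)
  nb ##.: next=.  (t=0,i=6, bit6=0)
  nb #.#: next=#  (t=0,i=2, bit5=1)
  nb #..: next=#  (t=0,i=16, bit4=1)
  nb .##: next=#  (t=0,i=5, bit3=1)
  nb .#.: next=.  (t=0,i=1, bit2=0)
  nb ..#: next=.  (t=0,i=0, bit1=0)
  nb ...: next=.  (t=0,i=17, bit0=0)
  bits 00111000 = 56

56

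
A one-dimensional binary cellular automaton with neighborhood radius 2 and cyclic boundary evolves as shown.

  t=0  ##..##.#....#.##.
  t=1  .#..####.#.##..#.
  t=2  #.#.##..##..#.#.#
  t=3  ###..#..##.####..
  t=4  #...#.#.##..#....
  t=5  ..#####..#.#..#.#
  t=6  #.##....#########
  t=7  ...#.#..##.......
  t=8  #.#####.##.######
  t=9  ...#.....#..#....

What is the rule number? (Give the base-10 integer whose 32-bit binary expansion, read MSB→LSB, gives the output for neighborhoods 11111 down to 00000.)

70760165

  ##### -> .   bit 31 = 0  t=5,i=4
  ####. -> .   bit 30 = 0  t=1,i=6
  ###.# -> .   bit 29 = 0  t=1,i=7
  ###.. -> .   bit 28 = 0  t=3,i=2
  ##.## -> .   bit 27 = 0  t=0,i=16
  ##.#. -> #   bit 26 = 1  t=0,i=6
  ##..# -> .   bit 25 = 0  t=0,i=2
  ##... -> .   bit 24 = 0  t=6,i=4
  #.### -> .   bit 23 = 0  t=3,i=11
  #.##. -> .   bit 22 = 0  t=0,i=0
  #.#.# -> #   bit 21 = 1  t=1,i=9
  #.#.. -> #   bit 20 = 1  t=0,i=7
  #..## -> .   bit 19 = 0  t=0,i=3
  #..#. -> #   bit 18 = 1  t=1,i=0
  #...# -> #   bit 17 = 1  t=4,i=2
  #.... -> #   bit 16 = 1  t=0,i=9
  .#### -> #   bit 15 = 1  t=1,i=5
  .###. -> .   bit 14 = 0  t=3,i=1
  .##.# -> #   bit 13 = 1  t=0,i=5
  .##.. -> #   bit 12 = 1  t=0,i=1
  .#.## -> .   bit 11 = 0  t=0,i=13
  .#.#. -> #   bit 10 = 1  t=2,i=13
  .#..# -> #   bit 9 = 1  t=1,i=2
  .#... -> .   bit 8 = 0  t=0,i=8
  ..### -> #   bit 7 = 1  t=1,i=4
  ..##. -> #   bit 6 = 1  t=0,i=4
  ..#.# -> #   bit 5 = 1  t=0,i=12
  ..#.. -> .   bit 4 = 0  t=1,i=1
  ...## -> .   bit 3 = 0  t=6,i=7
  ...#. -> #   bit 2 = 1  t=0,i=11
  ....# -> .   bit 1 = 0  t=0,i=10
  ..... -> #   bit 0 = 1  t=7,i=0
  bits 00000100001101111011011011100101 = 70760165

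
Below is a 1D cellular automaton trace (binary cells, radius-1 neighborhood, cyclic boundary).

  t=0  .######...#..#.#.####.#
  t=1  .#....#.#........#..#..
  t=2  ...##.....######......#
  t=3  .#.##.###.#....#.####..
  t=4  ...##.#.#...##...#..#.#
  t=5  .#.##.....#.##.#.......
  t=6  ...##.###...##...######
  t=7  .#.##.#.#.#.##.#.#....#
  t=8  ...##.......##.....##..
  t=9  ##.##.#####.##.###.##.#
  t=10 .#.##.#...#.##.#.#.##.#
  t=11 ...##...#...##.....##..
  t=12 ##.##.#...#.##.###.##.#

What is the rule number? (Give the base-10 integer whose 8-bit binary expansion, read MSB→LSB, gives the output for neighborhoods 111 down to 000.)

73

  ### -> .   bit 7 = 0  t=0,i=2
  ##. -> #   bit 6 = 1  t=0,i=6
  #.# -> .   bit 5 = 0  t=0,i=0
  #.. -> .   bit 4 = 0  t=0,i=7
  .## -> #   bit 3 = 1  t=0,i=1
  .#. -> .   bit 2 = 0  t=0,i=10
  ..# -> .   bit 1 = 0  t=0,i=9
  ... -> #   bit 0 = 1  t=0,i=8
  bits 01001001 = 73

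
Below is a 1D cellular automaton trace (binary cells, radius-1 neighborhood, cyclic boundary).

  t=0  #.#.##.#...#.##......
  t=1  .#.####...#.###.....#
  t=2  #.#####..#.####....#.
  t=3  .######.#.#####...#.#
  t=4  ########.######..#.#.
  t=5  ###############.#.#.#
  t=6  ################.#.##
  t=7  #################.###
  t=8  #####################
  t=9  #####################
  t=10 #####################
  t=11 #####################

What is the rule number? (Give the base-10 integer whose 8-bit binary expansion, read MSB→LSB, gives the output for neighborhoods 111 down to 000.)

  [7] ### => #  t=1,i=4
  [6] ##. => #  t=0,i=5
  [5] #.# => #  t=0,i=1
  [4] #.. => .  t=0,i=8
  [3] .## => #  t=0,i=4
  [2] .#. => .  t=0,i=0
  [1] ..# => #  t=0,i=10
  [0] ... => .  t=0,i=9
  bits 11101010 = 234

234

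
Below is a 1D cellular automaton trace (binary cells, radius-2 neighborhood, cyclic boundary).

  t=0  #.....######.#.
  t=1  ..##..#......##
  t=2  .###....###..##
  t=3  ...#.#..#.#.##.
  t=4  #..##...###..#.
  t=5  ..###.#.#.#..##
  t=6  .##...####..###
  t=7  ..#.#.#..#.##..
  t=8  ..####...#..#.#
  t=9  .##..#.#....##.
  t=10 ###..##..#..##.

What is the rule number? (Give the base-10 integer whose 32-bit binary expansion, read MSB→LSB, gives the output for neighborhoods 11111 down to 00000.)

  ##### -> .   bit 31 = 0  t=0,i=8
  ####. -> .   bit 30 = 0  t=0,i=10
  ###.# -> .   bit 29 = 0  t=0,i=11
  ###.. -> #   bit 28 = 1  t=2,i=3
  ##.## -> .   bit 27 = 0  t=2,i=0
  ##.#. -> .   bit 26 = 0  t=0,i=12
  ##..# -> .   bit 25 = 0  t=1,i=0
  ##... -> .   bit 24 = 0  t=2,i=4
  #.### -> .   bit 23 = 0  t=2,i=1
  #.##. -> .   bit 22 = 0  t=3,i=12
  #.#.# -> #   bit 21 = 1  t=0,i=13
  #.#.. -> .   bit 20 = 0  t=0,i=0
  #..## -> #   bit 19 = 1  t=1,i=1
  #..#. -> .   bit 18 = 0  t=1,i=5
  #...# -> #   bit 17 = 1  t=4,i=6
  #.... -> #   bit 16 = 1  t=0,i=2
  .#### -> .   bit 15 = 0  t=0,i=7
  .###. -> .   bit 14 = 0  t=2,i=2
  .##.# -> .   bit 13 = 0  t=2,i=14
  .##.. -> #   bit 12 = 1  t=1,i=3
  .#.## -> .   bit 11 = 0  t=3,i=11
  .#.#. -> #   bit 10 = 1  t=0,i=14
  .#..# -> .   bit 9 = 0  t=3,i=6
  .#... -> .   bit 8 = 0  t=0,i=1
  ..### -> #   bit 7 = 1  t=0,i=6
  ..##. -> #   bit 6 = 1  t=1,i=2
  ..#.# -> #   bit 5 = 1  t=3,i=3
  ..#.. -> .   bit 4 = 0  t=1,i=6
  ...## -> .   bit 3 = 0  t=0,i=5
  ...#. -> .   bit 2 = 0  t=3,i=2
  ....# -> .   bit 1 = 0  t=0,i=4
  ..... -> #   bit 0 = 1  t=0,i=3
  bits 00010000001010110001010011100001 = 271258849

271258849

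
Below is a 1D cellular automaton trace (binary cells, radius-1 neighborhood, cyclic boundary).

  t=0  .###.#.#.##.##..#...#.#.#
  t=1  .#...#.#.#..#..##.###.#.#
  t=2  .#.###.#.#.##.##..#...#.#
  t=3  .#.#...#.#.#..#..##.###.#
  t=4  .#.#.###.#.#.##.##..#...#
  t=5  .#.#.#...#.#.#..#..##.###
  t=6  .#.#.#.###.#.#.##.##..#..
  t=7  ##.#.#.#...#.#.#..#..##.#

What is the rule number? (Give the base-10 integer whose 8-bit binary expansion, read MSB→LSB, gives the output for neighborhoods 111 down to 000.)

15

  nb ###: next=.  (t=0,i=2, bit7=0)
  nb ##.: next=.  (t=0,i=3, bit6=0)
  nb #.#: next=.  (t=0,i=0, bit5=0)
  nb #..: next=.  (t=0,i=14, bit4=0)
  nb .##: next=#  (t=0,i=1, bit3=1)
  nb .#.: next=#  (t=0,i=5, bit2=1)
  nb ..#: next=#  (t=0,i=15, bit1=1)
  nb ...: next=#  (t=0,i=18, bit0=1)
  bits 00001111 = 15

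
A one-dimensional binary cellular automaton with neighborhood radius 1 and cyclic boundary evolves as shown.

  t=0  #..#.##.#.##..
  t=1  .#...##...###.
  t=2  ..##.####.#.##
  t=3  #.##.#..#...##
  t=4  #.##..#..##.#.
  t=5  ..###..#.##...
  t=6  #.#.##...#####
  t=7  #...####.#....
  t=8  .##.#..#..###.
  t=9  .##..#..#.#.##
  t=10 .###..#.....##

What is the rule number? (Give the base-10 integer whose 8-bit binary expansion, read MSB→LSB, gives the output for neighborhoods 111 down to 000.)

  ###|.  b7=0 t=1,i=11
  ##.|#  b6=1 t=0,i=6
  #.#|.  b5=0 t=0,i=4
  #..|#  b4=1 t=0,i=1
  .##|#  b3=1 t=0,i=5
  .#.|.  b2=0 t=0,i=0
  ..#|.  b1=0 t=0,i=2
  ...|#  b0=1 t=1,i=3
  bits 01011001 = 89

89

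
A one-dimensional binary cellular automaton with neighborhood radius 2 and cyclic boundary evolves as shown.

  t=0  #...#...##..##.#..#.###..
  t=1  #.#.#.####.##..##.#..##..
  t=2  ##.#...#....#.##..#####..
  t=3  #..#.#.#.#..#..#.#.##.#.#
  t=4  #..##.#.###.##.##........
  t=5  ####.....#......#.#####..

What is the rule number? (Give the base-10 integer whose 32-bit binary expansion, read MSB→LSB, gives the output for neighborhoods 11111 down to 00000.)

2417743481

  [31] ##### => #  t=2,i=20
  [30] ####. => .  t=1,i=8
  [29] ###.# => .  t=1,i=9
  [28] ###.. => #  t=0,i=22
  [27] ##.## => .  t=1,i=10
  [26] ##.#. => .  t=0,i=14
  [25] ##..# => .  t=0,i=10
  [24] ##... => .  t=4,i=17
  [23] #.### => .  t=0,i=20
  [22] #.##. => .  t=1,i=11
  [21] #.#.# => .  t=1,i=2
  [20] #.#.. => #  t=0,i=15
  [19] #..## => #  t=0,i=11
  [18] #..#. => .  t=0,i=17
  [17] #...# => #  t=0,i=2
  [16] #.... => #  t=2,i=9
  [15] .#### => #  t=1,i=7
  [14] .###. => #  t=0,i=21
  [13] .##.# => .  t=0,i=13
  [12] .##.. => #  t=0,i=9
  [11] .#.## => .  t=0,i=19
  [10] .#.#. => #  t=1,i=1
  [9] .#..# => #  t=0,i=16
  [8] .#... => .  t=0,i=1
  [7] ..### => .  t=2,i=18
  [6] ..##. => #  t=0,i=8
  [5] ..#.# => #  t=0,i=18
  [4] ..#.. => #  t=0,i=0
  [3] ...## => #  t=0,i=7
  [2] ...#. => .  t=0,i=3
  [1] ....# => .  t=2,i=10
  [0] ..... => #  t=4,i=19
  bits 10010000000110111101011001111001 = 2417743481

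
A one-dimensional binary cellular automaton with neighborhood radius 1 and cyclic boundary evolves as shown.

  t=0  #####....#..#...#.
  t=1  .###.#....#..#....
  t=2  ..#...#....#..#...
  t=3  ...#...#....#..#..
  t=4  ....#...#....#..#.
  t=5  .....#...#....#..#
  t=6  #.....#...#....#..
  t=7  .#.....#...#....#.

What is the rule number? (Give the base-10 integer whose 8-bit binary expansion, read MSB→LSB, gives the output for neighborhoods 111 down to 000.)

  nb ###: next=#  (t=0,i=1, bit7=1)
  nb ##.: next=.  (t=0,i=4, bit6=0)
  nb #.#: next=.  (t=0,i=17, bit5=0)
  nb #..: next=#  (t=0,i=5, bit4=1)
  nb .##: next=.  (t=0,i=0, bit3=0)
  nb .#.: next=.  (t=0,i=9, bit2=0)
  nb ..#: next=.  (t=0,i=8, bit1=0)
  nb ...: next=.  (t=0,i=6, bit0=0)
  bits 10010000 = 144

144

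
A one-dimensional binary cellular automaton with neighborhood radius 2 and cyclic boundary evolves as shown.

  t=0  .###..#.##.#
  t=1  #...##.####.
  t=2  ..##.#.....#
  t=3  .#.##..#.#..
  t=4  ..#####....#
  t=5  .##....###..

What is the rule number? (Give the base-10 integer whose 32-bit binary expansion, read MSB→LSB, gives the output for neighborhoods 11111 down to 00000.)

  nb #####: next=.  (t=4,i=4, bit31=0)
  nb ####.: next=.  (t=1,i=9, bit30=0)
  nb ###.#: next=.  (t=1,i=10, bit29=0)
  nb ###..: next=.  (t=0,i=3, bit28=0)
  nb ##.##: next=.  (t=1,i=6, bit27=0)
  nb ##.#.: next=#  (t=0,i=10, bit26=1)
  nb ##..#: next=#  (t=0,i=4, bit25=1)
  nb ##...: next=#  (t=4,i=7, bit24=1)
  nb #.###: next=.  (t=0,i=1, bit23=0)
  nb #.##.: next=#  (t=0,i=8, bit22=1)
  nb #.#.#: next=.  (t=0,i=11, bit21=0)
  nb #.#..: next=.  (t=1,i=0, bit20=0)
  nb #..##: next=#  (t=2,i=1, bit19=1)
  nb #..#.: next=#  (t=0,i=5, bit18=1)
  nb #...#: next=#  (t=1,i=2, bit17=1)
  nb #....: next=#  (t=2,i=7, bit16=1)
  nb .####: next=.  (t=1,i=8, bit15=0)
  nb .###.: next=.  (t=0,i=2, bit14=0)
  nb .##.#: next=#  (t=0,i=9, bit13=1)
  nb .##..: next=#  (t=3,i=4, bit12=1)
  nb .#.##: next=#  (t=0,i=0, bit11=1)
  nb .#.#.: next=.  (t=3,i=8, bit10=0)
  nb .#..#: next=.  (t=2,i=0, bit9=0)
  nb .#...: next=.  (t=1,i=1, bit8=0)
  nb ..###: next=#  (t=4,i=2, bit7=1)
  nb ..##.: next=.  (t=1,i=4, bit6=0)
  nb ..#.#: next=.  (t=0,i=6, bit5=0)
  nb ..#..: next=.  (t=2,i=11, bit4=0)
  nb ...##: next=#  (t=1,i=3, bit3=1)
  nb ...#.: next=.  (t=2,i=10, bit2=0)
  nb ....#: next=#  (t=2,i=9, bit1=1)
  nb .....: next=.  (t=2,i=8, bit0=0)
  bits 00000111010011110011100010001010 = 122632330

122632330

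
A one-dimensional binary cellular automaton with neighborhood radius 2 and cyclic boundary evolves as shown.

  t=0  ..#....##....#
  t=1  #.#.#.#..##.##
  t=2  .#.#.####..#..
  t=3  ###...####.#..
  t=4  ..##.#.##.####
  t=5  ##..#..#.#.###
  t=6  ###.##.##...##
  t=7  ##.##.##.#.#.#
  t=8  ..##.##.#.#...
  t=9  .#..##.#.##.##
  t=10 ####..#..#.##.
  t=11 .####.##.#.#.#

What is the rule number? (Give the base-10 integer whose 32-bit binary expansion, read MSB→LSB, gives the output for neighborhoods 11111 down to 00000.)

3747186237

  #####|#  b31=1 t=5,i=13
  ####.|#  b30=1 t=2,i=7
  ###.#|.  b29=0 t=1,i=0
  ###..|#  b28=1 t=2,i=8
  ##.##|#  b27=1 t=1,i=11
  ##.#.|#  b26=1 t=1,i=1
  ##..#|#  b25=1 t=2,i=9
  ##...|#  b24=1 t=0,i=9
  #.###|.  b23=0 t=1,i=12
  #.##.|#  b22=1 t=4,i=7
  #.#.#|.  b21=0 t=1,i=2
  #.#..|#  b20=1 t=1,i=6
  #..##|#  b19=1 t=1,i=8
  #..#.|.  b18=0 t=0,i=1
  #...#|.  b17=0 t=2,i=13
  #....|#  b16=1 t=0,i=4
  .####|#  b15=1 t=2,i=6
  .###.|.  b14=0 t=1,i=13
  .##.#|.  b13=0 t=1,i=10
  .##..|.  b12=0 t=0,i=8
  .#.##|.  b11=0 t=2,i=4
  .#.#.|#  b10=1 t=1,i=3
  .#..#|#  b9=1 t=0,i=0
  .#...|.  b8=0 t=0,i=3
  ..###|.  b7=0 t=3,i=0
  ..##.|.  b6=0 t=0,i=7
  ..#.#|#  b5=1 t=2,i=1
  ..#..|#  b4=1 t=0,i=2
  ...##|#  b3=1 t=0,i=6
  ...#.|#  b2=1 t=0,i=12
  ....#|.  b1=0 t=0,i=5
  .....|#  b0=1 t=8,i=13
  bits 11011111010110011000011000111101 = 3747186237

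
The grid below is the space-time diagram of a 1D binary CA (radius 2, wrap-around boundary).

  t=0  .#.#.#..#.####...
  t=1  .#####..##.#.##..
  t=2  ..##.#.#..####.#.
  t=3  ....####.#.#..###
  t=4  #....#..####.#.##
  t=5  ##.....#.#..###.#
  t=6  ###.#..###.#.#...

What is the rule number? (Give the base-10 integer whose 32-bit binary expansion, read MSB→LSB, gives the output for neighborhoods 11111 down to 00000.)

  [31] ##### => #  t=1,i=3
  [30] ####. => .  t=0,i=12
  [29] ###.# => .  t=2,i=13
  [28] ###.. => #  t=0,i=13
  [27] ##.## => .  t=5,i=15
  [26] ##.#. => #  t=1,i=10
  [25] ##..# => .  t=1,i=6
  [24] ##... => #  t=0,i=14
  [23] #.### => .  t=0,i=10
  [22] #.##. => #  t=1,i=13
  [21] #.#.# => #  t=0,i=3
  [20] #.#.. => #  t=0,i=5
  [19] #..## => #  t=1,i=7
  [18] #..#. => .  t=0,i=7
  [17] #...# => .  t=1,i=16
  [16] #.... => .  t=0,i=15
  [15] .#### => #  t=0,i=11
  [14] .###. => #  t=3,i=15
  [13] .##.# => .  t=1,i=9
  [12] .##.. => .  t=1,i=14
  [11] .#.## => #  t=0,i=9
  [10] .#.#. => #  t=0,i=2
  [9] .#..# => .  t=0,i=6
  [8] .#... => #  t=2,i=16
  [7] ..### => .  t=1,i=1
  [6] ..##. => .  t=1,i=8
  [5] ..#.# => #  t=0,i=1
  [4] ..#.. => .  t=4,i=5
  [3] ...## => .  t=1,i=0
  [2] ...#. => .  t=0,i=0
  [1] ....# => .  t=0,i=16
  [0] ..... => #  t=5,i=4
  bits 10010101011110001100110100100001 = 2507722017

2507722017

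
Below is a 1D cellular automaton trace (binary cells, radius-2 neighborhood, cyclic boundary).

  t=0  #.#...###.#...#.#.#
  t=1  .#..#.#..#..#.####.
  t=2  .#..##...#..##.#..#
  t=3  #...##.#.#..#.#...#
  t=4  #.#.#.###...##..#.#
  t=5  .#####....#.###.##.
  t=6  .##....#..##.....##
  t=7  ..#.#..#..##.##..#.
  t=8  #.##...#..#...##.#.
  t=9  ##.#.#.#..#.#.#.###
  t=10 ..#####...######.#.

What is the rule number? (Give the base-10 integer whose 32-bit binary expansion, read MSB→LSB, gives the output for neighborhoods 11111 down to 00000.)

  ##### -> .   bit 31 = 0  t=5,i=3
  ####. -> .   bit 30 = 0  t=1,i=16
  ###.# -> .   bit 29 = 0  t=0,i=8
  ###.. -> .   bit 28 = 0  t=1,i=17
  ##.## -> .   bit 27 = 0  t=5,i=15
  ##.#. -> #   bit 26 = 1  t=0,i=1
  ##..# -> #   bit 25 = 1  t=1,i=18
  ##... -> .   bit 24 = 0  t=2,i=6
  #.### -> .   bit 23 = 0  t=1,i=14
  #.##. -> .   bit 22 = 0  t=0,i=18
  #.#.# -> #   bit 21 = 1  t=0,i=16
  #.#.. -> .   bit 20 = 0  t=0,i=2
  #..## -> .   bit 19 = 0  t=2,i=3
  #..#. -> .   bit 18 = 0  t=1,i=0
  #...# -> #   bit 17 = 1  t=0,i=4
  #.... -> #   bit 16 = 1  t=5,i=7
  .#### -> #   bit 15 = 1  t=1,i=15
  .###. -> .   bit 14 = 0  t=0,i=7
  .##.# -> .   bit 13 = 0  t=0,i=0
  .##.. -> #   bit 12 = 1  t=2,i=5
  .#.## -> #   bit 11 = 1  t=0,i=17
  .#.#. -> #   bit 10 = 1  t=0,i=15
  .#..# -> .   bit 9 = 0  t=1,i=2
  .#... -> .   bit 8 = 0  t=0,i=3
  ..### -> #   bit 7 = 1  t=0,i=6
  ..##. -> #   bit 6 = 1  t=2,i=4
  ..#.# -> #   bit 5 = 1  t=0,i=14
  ..#.. -> #   bit 4 = 1  t=1,i=1
  ...## -> .   bit 3 = 0  t=0,i=5
  ...#. -> .   bit 2 = 0  t=0,i=13
  ....# -> .   bit 1 = 0  t=5,i=8
  ..... -> #   bit 0 = 1  t=6,i=14
  bits 00000110001000111001110011110001 = 102997233

102997233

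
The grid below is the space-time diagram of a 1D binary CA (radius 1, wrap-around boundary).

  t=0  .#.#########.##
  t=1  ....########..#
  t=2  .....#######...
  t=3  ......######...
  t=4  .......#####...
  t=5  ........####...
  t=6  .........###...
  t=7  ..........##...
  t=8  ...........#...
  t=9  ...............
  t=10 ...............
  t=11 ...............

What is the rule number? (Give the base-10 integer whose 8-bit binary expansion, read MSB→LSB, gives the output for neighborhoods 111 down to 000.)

  ###|#  b7=1 t=0,i=4
  ##.|#  b6=1 t=0,i=11
  #.#|.  b5=0 t=0,i=0
  #..|.  b4=0 t=1,i=0
  .##|.  b3=0 t=0,i=3
  .#.|.  b2=0 t=0,i=1
  ..#|.  b1=0 t=1,i=3
  ...|.  b0=0 t=1,i=1
  bits 11000000 = 192

192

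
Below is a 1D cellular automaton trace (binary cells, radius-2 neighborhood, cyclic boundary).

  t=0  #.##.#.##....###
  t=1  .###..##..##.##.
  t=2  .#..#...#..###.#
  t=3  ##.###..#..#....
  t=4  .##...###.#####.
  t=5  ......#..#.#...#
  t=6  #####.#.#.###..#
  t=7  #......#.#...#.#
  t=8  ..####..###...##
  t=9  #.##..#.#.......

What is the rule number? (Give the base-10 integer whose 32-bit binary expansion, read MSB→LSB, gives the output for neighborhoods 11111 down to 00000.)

173387155

  nb #####: next=.  (t=4,i=12, bit31=0)
  nb ####.: next=.  (t=0,i=15, bit30=0)
  nb ###.#: next=.  (t=0,i=0, bit29=0)
  nb ###..: next=.  (t=1,i=3, bit28=0)
  nb ##.##: next=#  (t=0,i=1, bit27=1)
  nb ##.#.: next=.  (t=0,i=4, bit26=0)
  nb ##..#: next=#  (t=1,i=4, bit25=1)
  nb ##...: next=.  (t=0,i=9, bit24=0)
  nb #.###: next=.  (t=3,i=3, bit23=0)
  nb #.##.: next=#  (t=0,i=2, bit22=1)
  nb #.#.#: next=.  (t=0,i=5, bit21=0)
  nb #.#..: next=#  (t=2,i=1, bit20=1)
  nb #..##: next=.  (t=1,i=0, bit19=0)
  nb #..#.: next=#  (t=2,i=3, bit18=1)
  nb #...#: next=.  (t=2,i=6, bit17=0)
  nb #....: next=#  (t=0,i=10, bit16=1)
  nb .####: next=#  (t=0,i=14, bit15=1)
  nb .###.: next=.  (t=1,i=2, bit14=0)
  nb .##.#: next=#  (t=0,i=3, bit13=1)
  nb .##..: next=.  (t=0,i=8, bit12=0)
  nb .#.##: next=#  (t=0,i=6, bit11=1)
  nb .#.#.: next=#  (t=2,i=0, bit10=1)
  nb .#..#: next=.  (t=2,i=2, bit9=0)
  nb .#...: next=#  (t=2,i=5, bit8=1)
  nb ..###: next=#  (t=0,i=13, bit7=1)
  nb ..##.: next=.  (t=1,i=6, bit6=0)
  nb ..#.#: next=.  (t=5,i=9, bit5=0)
  nb ..#..: next=#  (t=2,i=4, bit4=1)
  nb ...##: next=.  (t=0,i=12, bit3=0)
  nb ...#.: next=.  (t=2,i=7, bit2=0)
  nb ....#: next=#  (t=0,i=11, bit1=1)
  nb .....: next=#  (t=5,i=2, bit0=1)
  bits 00001010010101011010110110010011 = 173387155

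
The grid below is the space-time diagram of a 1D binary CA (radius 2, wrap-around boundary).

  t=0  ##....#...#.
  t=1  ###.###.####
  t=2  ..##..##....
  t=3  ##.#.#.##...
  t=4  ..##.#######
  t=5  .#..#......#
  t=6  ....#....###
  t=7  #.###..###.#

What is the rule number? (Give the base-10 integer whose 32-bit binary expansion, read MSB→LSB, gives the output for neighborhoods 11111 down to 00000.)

1030363326

  ##### -> .   bit 31 = 0  t=1,i=0
  ####. -> .   bit 30 = 0  t=1,i=1
  ###.# -> #   bit 29 = 1  t=1,i=2
  ###.. -> #   bit 28 = 1  t=4,i=11
  ##.## -> #   bit 27 = 1  t=1,i=3
  ##.#. -> #   bit 26 = 1  t=3,i=2
  ##..# -> .   bit 25 = 0  t=2,i=4
  ##... -> #   bit 24 = 1  t=0,i=2
  #.### -> .   bit 23 = 0  t=1,i=4
  #.##. -> #   bit 22 = 1  t=0,i=0
  #.#.# -> #   bit 21 = 1  t=3,i=3
  #.#.. -> .   bit 20 = 0  t=5,i=1
  #..## -> #   bit 19 = 1  t=2,i=5
  #..#. -> .   bit 18 = 0  t=5,i=3
  #...# -> #   bit 17 = 1  t=0,i=8
  #.... -> .   bit 16 = 0  t=0,i=3
  .#### -> .   bit 15 = 0  t=1,i=9
  .###. -> .   bit 14 = 0  t=1,i=5
  .##.# -> .   bit 13 = 0  t=3,i=1
  .##.. -> #   bit 12 = 1  t=0,i=1
  .#.## -> #   bit 11 = 1  t=0,i=11
  .#.#. -> .   bit 10 = 0  t=3,i=4
  .#..# -> .   bit 9 = 0  t=5,i=2
  .#... -> .   bit 8 = 0  t=0,i=7
  ..### -> #   bit 7 = 1  t=6,i=9
  ..##. -> .   bit 6 = 0  t=2,i=2
  ..#.# -> #   bit 5 = 1  t=0,i=10
  ..#.. -> #   bit 4 = 1  t=0,i=6
  ...## -> #   bit 3 = 1  t=2,i=1
  ...#. -> #   bit 2 = 1  t=0,i=5
  ....# -> #   bit 1 = 1  t=0,i=4
  ..... -> .   bit 0 = 0  t=2,i=10
  bits 00111101011010100001100010111110 = 1030363326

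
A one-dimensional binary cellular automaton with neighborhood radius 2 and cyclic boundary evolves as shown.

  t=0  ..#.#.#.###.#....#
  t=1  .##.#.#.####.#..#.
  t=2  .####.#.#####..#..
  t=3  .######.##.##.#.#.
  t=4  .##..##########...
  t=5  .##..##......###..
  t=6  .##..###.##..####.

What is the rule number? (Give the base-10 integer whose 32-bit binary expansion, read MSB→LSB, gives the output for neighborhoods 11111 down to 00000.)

  nb #####: next=.  (t=2,i=10, bit31=0)
  nb ####.: next=#  (t=1,i=10, bit30=1)
  nb ###.#: next=#  (t=0,i=10, bit29=1)
  nb ###..: next=#  (t=2,i=12, bit28=1)
  nb ##.##: next=#  (t=3,i=7, bit27=1)
  nb ##.#.: next=#  (t=0,i=11, bit26=1)
  nb ##..#: next=.  (t=2,i=13, bit25=0)
  nb ##...: next=#  (t=4,i=15, bit24=1)
  nb #.###: next=#  (t=0,i=8, bit23=1)
  nb #.##.: next=#  (t=3,i=8, bit22=1)
  nb #.#.#: next=#  (t=0,i=4, bit21=1)
  nb #.#..: next=.  (t=0,i=12, bit20=0)
  nb #..##: next=.  (t=1,i=0, bit19=0)
  nb #..#.: next=#  (t=0,i=1, bit18=1)
  nb #...#: next=.  (t=2,i=17, bit17=0)
  nb #....: next=.  (t=0,i=14, bit16=0)
  nb .####: next=#  (t=1,i=9, bit15=1)
  nb .###.: next=#  (t=0,i=9, bit14=1)
  nb .##.#: next=#  (t=1,i=2, bit13=1)
  nb .##..: next=#  (t=4,i=2, bit12=1)
  nb .#.##: next=.  (t=0,i=7, bit11=0)
  nb .#.#.: next=.  (t=0,i=3, bit10=0)
  nb .#..#: next=.  (t=0,i=0, bit9=0)
  nb .#...: next=#  (t=0,i=13, bit8=1)
  nb ..###: next=#  (t=2,i=1, bit7=1)
  nb ..##.: next=#  (t=1,i=1, bit6=1)
  nb ..#.#: next=#  (t=0,i=2, bit5=1)
  nb ..#..: next=.  (t=0,i=17, bit4=0)
  nb ...##: next=.  (t=2,i=0, bit3=0)
  nb ...#.: next=#  (t=0,i=16, bit2=1)
  nb ....#: next=.  (t=0,i=15, bit1=0)
  nb .....: next=#  (t=5,i=9, bit0=1)
  bits 01111101111001001111000111100101 = 2112156133

2112156133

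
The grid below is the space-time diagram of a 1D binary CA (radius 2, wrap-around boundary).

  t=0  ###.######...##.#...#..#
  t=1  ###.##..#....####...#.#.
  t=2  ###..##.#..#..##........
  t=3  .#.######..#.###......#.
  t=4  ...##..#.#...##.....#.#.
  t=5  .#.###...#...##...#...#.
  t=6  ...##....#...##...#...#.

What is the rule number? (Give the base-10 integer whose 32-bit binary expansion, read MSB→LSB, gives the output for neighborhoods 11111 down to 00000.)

1721299026

  #####|.  b31=0 t=0,i=6
  ####.|#  b30=1 t=0,i=1
  ###.#|#  b29=1 t=0,i=2
  ###..|.  b28=0 t=0,i=9
  ##.##|.  b27=0 t=0,i=3
  ##.#.|#  b26=1 t=0,i=15
  ##..#|#  b25=1 t=1,i=6
  ##...|.  b24=0 t=0,i=10
  #.###|#  b23=1 t=0,i=4
  #.##.|.  b22=0 t=1,i=4
  #.#.#|.  b21=0 t=1,i=22
  #.#..|#  b20=1 t=0,i=16
  #..##|#  b19=1 t=0,i=22
  #..#.|.  b18=0 t=1,i=7
  #...#|.  b17=0 t=0,i=11
  #....|.  b16=0 t=1,i=10
  .####|#  b15=1 t=0,i=0
  .###.|#  b14=1 t=1,i=1
  .##.#|#  b13=1 t=0,i=14
  .##..|#  b12=1 t=1,i=5
  .#.##|.  b11=0 t=1,i=23
  .#.#.|.  b10=0 t=1,i=21
  .#..#|.  b9=0 t=0,i=21
  .#...|.  b8=0 t=0,i=17
  ..###|.  b7=0 t=0,i=23
  ..##.|#  b6=1 t=0,i=13
  ..#.#|.  b5=0 t=1,i=20
  ..#..|#  b4=1 t=0,i=20
  ...##|.  b3=0 t=0,i=12
  ...#.|.  b2=0 t=0,i=19
  ....#|#  b1=1 t=1,i=11
  .....|.  b0=0 t=2,i=18
  bits 01100110100110001111000001010010 = 1721299026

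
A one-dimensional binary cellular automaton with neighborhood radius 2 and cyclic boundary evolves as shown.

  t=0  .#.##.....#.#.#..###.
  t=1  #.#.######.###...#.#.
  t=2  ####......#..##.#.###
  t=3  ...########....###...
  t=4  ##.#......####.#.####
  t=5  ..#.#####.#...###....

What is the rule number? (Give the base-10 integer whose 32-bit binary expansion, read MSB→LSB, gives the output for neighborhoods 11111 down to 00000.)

  #####|.  b31=0 t=1,i=6
  ####.|.  b30=0 t=1,i=8
  ###.#|.  b29=0 t=1,i=9
  ###..|#  b28=1 t=0,i=19
  ##.##|#  b27=1 t=1,i=10
  ##.#.|#  b26=1 t=2,i=15
  ##..#|.  b25=0 t=0,i=20
  ##...|#  b24=1 t=0,i=5
  #.###|.  b23=0 t=1,i=4
  #.##.|.  b22=0 t=0,i=3
  #.#.#|#  b21=1 t=0,i=12
  #.#..|.  b20=0 t=0,i=14
  #..##|.  b19=0 t=0,i=16
  #..#.|#  b18=1 t=0,i=0
  #...#|.  b17=0 t=1,i=15
  #....|#  b16=1 t=0,i=6
  .####|.  b15=0 t=1,i=5
  .###.|.  b14=0 t=0,i=18
  .##.#|.  b13=0 t=2,i=14
  .##..|#  b12=1 t=0,i=4
  .#.##|#  b11=1 t=0,i=2
  .#.#.|#  b10=1 t=0,i=11
  .#..#|.  b9=0 t=0,i=15
  .#...|#  b8=1 t=4,i=4
  ..###|#  b7=1 t=0,i=17
  ..##.|.  b6=0 t=2,i=13
  ..#.#|.  b5=0 t=0,i=1
  ..#..|#  b4=1 t=2,i=10
  ...##|.  b3=0 t=3,i=2
  ...#.|#  b2=1 t=0,i=9
  ....#|#  b1=1 t=0,i=8
  .....|#  b0=1 t=0,i=7
  bits 00011101001001010001110110010111 = 488971671

488971671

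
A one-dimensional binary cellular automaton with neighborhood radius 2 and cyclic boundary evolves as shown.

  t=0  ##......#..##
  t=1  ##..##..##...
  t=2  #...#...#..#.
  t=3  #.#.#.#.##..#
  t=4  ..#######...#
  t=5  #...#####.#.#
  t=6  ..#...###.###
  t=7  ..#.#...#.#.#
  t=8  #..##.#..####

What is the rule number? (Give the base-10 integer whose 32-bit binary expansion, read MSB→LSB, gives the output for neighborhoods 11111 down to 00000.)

4042395217

  [31] ##### => #  t=4,i=4
  [30] ####. => #  t=0,i=0
  [29] ###.# => #  t=5,i=8
  [28] ###.. => #  t=0,i=1
  [27] ##.## => .  t=6,i=9
  [26] ##.#. => .  t=3,i=1
  [25] ##..# => .  t=1,i=2
  [24] ##... => .  t=0,i=2
  [23] #.### => #  t=6,i=10
  [22] #.##. => #  t=3,i=8
  [21] #.#.# => #  t=3,i=2
  [20] #.#.. => #  t=2,i=0
  [19] #..## => .  t=0,i=10
  [18] #..#. => .  t=2,i=10
  [17] #...# => #  t=1,i=11
  [16] #.... => .  t=0,i=3
  [15] .#### => .  t=0,i=12
  [14] .###. => .  t=6,i=7
  [13] .##.# => .  t=3,i=0
  [12] .##.. => .  t=1,i=1
  [11] .#.## => #  t=3,i=7
  [10] .#.#. => #  t=2,i=12
  [9] .#..# => #  t=0,i=9
  [8] .#... => .  t=2,i=1
  [7] ..### => .  t=0,i=11
  [6] ..##. => #  t=1,i=0
  [5] ..#.# => .  t=2,i=11
  [4] ..#.. => #  t=0,i=8
  [3] ...## => .  t=1,i=12
  [2] ...#. => .  t=0,i=7
  [1] ....# => .  t=0,i=6
  [0] ..... => #  t=0,i=4
  bits 11110000111100100000111001010001 = 4042395217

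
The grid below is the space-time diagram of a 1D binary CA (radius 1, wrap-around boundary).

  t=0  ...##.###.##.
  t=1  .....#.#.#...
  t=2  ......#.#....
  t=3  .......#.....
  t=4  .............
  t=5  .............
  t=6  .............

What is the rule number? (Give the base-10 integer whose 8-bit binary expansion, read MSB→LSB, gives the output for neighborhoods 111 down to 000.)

  nb ###: next=#  (t=0,i=7, bit7=1)
  nb ##.: next=.  (t=0,i=4, bit6=0)
  nb #.#: next=#  (t=0,i=5, bit5=1)
  nb #..: next=.  (t=0,i=12, bit4=0)
  nb .##: next=.  (t=0,i=3, bit3=0)
  nb .#.: next=.  (t=1,i=5, bit2=0)
  nb ..#: next=.  (t=0,i=2, bit1=0)
  nb ...: next=.  (t=0,i=0, bit0=0)
  bits 10100000 = 160

160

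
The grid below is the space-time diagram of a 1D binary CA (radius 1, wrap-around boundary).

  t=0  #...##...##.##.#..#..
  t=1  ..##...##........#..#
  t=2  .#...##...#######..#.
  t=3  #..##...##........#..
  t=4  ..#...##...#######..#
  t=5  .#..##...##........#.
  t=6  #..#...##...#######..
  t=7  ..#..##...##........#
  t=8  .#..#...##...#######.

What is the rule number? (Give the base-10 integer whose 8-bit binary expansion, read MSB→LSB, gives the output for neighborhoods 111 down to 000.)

  [7] ### => .  t=2,i=11
  [6] ##. => .  t=0,i=5
  [5] #.# => .  t=0,i=11
  [4] #.. => .  t=0,i=1
  [3] .## => .  t=0,i=4
  [2] .#. => .  t=0,i=0
  [1] ..# => #  t=0,i=3
  [0] ... => #  t=0,i=2
  bits 00000011 = 3

3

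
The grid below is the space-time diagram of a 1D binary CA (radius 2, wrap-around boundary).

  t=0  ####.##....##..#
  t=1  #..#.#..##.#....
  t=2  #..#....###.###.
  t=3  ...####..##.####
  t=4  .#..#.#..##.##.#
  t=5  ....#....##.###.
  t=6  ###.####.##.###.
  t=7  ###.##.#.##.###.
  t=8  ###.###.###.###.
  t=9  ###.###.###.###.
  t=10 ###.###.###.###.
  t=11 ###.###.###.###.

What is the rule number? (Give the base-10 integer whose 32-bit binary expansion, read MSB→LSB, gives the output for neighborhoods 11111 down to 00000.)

885254515

  nb #####: next=.  (t=0,i=1, bit31=0)
  nb ####.: next=.  (t=0,i=2, bit30=0)
  nb ###.#: next=#  (t=0,i=3, bit29=1)
  nb ###..: next=#  (t=3,i=6, bit28=1)
  nb ##.##: next=.  (t=0,i=4, bit27=0)
  nb ##.#.: next=#  (t=1,i=10, bit26=1)
  nb ##..#: next=.  (t=0,i=13, bit25=0)
  nb ##...: next=.  (t=0,i=7, bit24=0)
  nb #.###: next=#  (t=2,i=12, bit23=1)
  nb #.##.: next=#  (t=0,i=5, bit22=1)
  nb #.#.#: next=.  (t=4,i=15, bit21=0)
  nb #.#..: next=.  (t=1,i=5, bit20=0)
  nb #..##: next=.  (t=0,i=14, bit19=0)
  nb #..#.: next=.  (t=1,i=2, bit18=0)
  nb #...#: next=#  (t=3,i=1, bit17=1)
  nb #....: next=#  (t=0,i=8, bit16=1)
  nb .####: next=#  (t=0,i=0, bit15=1)
  nb .###.: next=#  (t=2,i=9, bit14=1)
  nb .##.#: next=#  (t=1,i=9, bit13=1)
  nb .##..: next=.  (t=0,i=6, bit12=0)
  nb .#.##: next=#  (t=7,i=8, bit11=1)
  nb .#.#.: next=.  (t=1,i=4, bit10=0)
  nb .#..#: next=.  (t=1,i=1, bit9=0)
  nb .#...: next=#  (t=1,i=12, bit8=1)
  nb ..###: next=.  (t=0,i=15, bit7=0)
  nb ..##.: next=#  (t=0,i=11, bit6=1)
  nb ..#.#: next=#  (t=1,i=3, bit5=1)
  nb ..#..: next=#  (t=1,i=0, bit4=1)
  nb ...##: next=.  (t=0,i=10, bit3=0)
  nb ...#.: next=.  (t=1,i=15, bit2=0)
  nb ....#: next=#  (t=0,i=9, bit1=1)
  nb .....: next=#  (t=5,i=1, bit0=1)
  bits 00110100110000111110100101110011 = 885254515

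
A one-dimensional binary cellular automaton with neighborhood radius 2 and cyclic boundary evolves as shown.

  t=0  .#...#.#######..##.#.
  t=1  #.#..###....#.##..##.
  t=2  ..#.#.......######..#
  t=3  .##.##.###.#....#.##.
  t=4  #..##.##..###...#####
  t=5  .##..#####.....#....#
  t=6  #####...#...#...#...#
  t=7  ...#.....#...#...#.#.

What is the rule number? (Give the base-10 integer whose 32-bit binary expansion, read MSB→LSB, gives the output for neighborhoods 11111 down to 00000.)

1323047209

  [31] ##### => .  t=0,i=9
  [30] ####. => #  t=0,i=12
  [29] ###.# => .  t=3,i=9
  [28] ###.. => .  t=0,i=13
  [27] ##.## => #  t=3,i=3
  [26] ##.#. => #  t=0,i=18
  [25] ##..# => #  t=0,i=14
  [24] ##... => .  t=1,i=8
  [23] #.### => #  t=0,i=7
  [22] #.##. => #  t=1,i=14
  [21] #.#.# => .  t=1,i=0
  [20] #.#.. => #  t=0,i=19
  [19] #..## => #  t=0,i=15
  [18] #..#. => #  t=0,i=0
  [17] #...# => .  t=0,i=3
  [16] #.... => .  t=1,i=9
  [15] .#### => .  t=0,i=8
  [14] .###. => .  t=1,i=6
  [13] .##.# => .  t=0,i=17
  [12] .##.. => #  t=1,i=15
  [11] .#.## => #  t=0,i=6
  [10] .#.#. => .  t=1,i=1
  [9] .#..# => .  t=0,i=20
  [8] .#... => #  t=0,i=2
  [7] ..### => .  t=1,i=5
  [6] ..##. => .  t=0,i=16
  [5] ..#.# => #  t=0,i=5
  [4] ..#.. => .  t=0,i=1
  [3] ...## => #  t=2,i=11
  [2] ...#. => .  t=0,i=4
  [1] ....# => .  t=1,i=10
  [0] ..... => #  t=2,i=7
  bits 01001110110111000001100100101001 = 1323047209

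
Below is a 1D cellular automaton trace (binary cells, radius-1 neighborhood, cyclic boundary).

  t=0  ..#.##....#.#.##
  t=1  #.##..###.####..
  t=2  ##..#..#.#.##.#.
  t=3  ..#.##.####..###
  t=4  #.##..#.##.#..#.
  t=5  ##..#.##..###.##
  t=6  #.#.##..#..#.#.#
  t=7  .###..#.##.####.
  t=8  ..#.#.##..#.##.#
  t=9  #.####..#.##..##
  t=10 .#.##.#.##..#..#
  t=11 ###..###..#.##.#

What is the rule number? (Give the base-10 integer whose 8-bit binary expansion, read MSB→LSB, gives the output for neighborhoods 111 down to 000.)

181

  ### -> #   bit 7 = 1  t=1,i=7
  ##. -> .   bit 6 = 0  t=0,i=5
  #.# -> #   bit 5 = 1  t=0,i=3
  #.. -> #   bit 4 = 1  t=0,i=0
  .## -> .   bit 3 = 0  t=0,i=4
  .#. -> #   bit 2 = 1  t=0,i=2
  ..# -> .   bit 1 = 0  t=0,i=1
  ... -> #   bit 0 = 1  t=0,i=7
  bits 10110101 = 181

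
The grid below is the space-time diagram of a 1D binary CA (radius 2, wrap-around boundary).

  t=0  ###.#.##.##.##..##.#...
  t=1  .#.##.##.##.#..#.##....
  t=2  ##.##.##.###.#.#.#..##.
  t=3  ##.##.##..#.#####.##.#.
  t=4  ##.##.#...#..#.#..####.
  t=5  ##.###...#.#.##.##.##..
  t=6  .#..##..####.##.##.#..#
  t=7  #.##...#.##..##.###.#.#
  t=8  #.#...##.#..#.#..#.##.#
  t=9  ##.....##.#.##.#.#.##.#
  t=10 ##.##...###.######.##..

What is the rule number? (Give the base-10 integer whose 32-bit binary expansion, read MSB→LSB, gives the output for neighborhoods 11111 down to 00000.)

1416226341

  nb #####: next=.  (t=3,i=14, bit31=0)
  nb ####.: next=#  (t=3,i=15, bit30=1)
  nb ###.#: next=.  (t=0,i=2, bit29=0)
  nb ###..: next=#  (t=5,i=5, bit28=1)
  nb ##.##: next=.  (t=0,i=8, bit27=0)
  nb ##.#.: next=#  (t=0,i=3, bit26=1)
  nb ##..#: next=.  (t=0,i=14, bit25=0)
  nb ##...: next=.  (t=1,i=19, bit24=0)
  nb #.###: next=.  (t=2,i=9, bit23=0)
  nb #.##.: next=#  (t=0,i=6, bit22=1)
  nb #.#.#: next=#  (t=0,i=4, bit21=1)
  nb #.#..: next=.  (t=0,i=19, bit20=0)
  nb #..##: next=#  (t=0,i=15, bit19=1)
  nb #..#.: next=.  (t=1,i=14, bit18=0)
  nb #...#: next=.  (t=0,i=21, bit17=0)
  nb #....: next=#  (t=1,i=20, bit16=1)
  nb .####: next=#  (t=3,i=13, bit15=1)
  nb .###.: next=#  (t=0,i=1, bit14=1)
  nb .##.#: next=#  (t=0,i=7, bit13=1)
  nb .##..: next=.  (t=0,i=13, bit12=0)
  nb .#.##: next=.  (t=0,i=5, bit11=0)
  nb .#.#.: next=#  (t=2,i=14, bit10=1)
  nb .#..#: next=#  (t=1,i=13, bit9=1)
  nb .#...: next=.  (t=0,i=20, bit8=0)
  nb ..###: next=.  (t=0,i=0, bit7=0)
  nb ..##.: next=.  (t=0,i=16, bit6=0)
  nb ..#.#: next=#  (t=1,i=1, bit5=1)
  nb ..#..: next=.  (t=4,i=10, bit4=0)
  nb ...##: next=.  (t=0,i=22, bit3=0)
  nb ...#.: next=#  (t=1,i=0, bit2=1)
  nb ....#: next=.  (t=1,i=22, bit1=0)
  nb .....: next=#  (t=1,i=21, bit0=1)
  bits 01010100011010011110011000100101 = 1416226341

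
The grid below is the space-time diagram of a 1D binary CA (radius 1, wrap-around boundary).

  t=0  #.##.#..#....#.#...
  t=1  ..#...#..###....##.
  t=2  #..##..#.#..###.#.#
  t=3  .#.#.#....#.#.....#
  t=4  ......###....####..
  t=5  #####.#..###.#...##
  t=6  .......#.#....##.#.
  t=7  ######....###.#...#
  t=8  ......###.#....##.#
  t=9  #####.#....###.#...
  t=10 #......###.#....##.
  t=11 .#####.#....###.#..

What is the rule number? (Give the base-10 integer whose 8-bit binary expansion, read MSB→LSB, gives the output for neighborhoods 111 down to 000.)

  [7] ### => .  t=1,i=10
  [6] ##. => .  t=0,i=3
  [5] #.# => .  t=0,i=1
  [4] #.. => #  t=0,i=6
  [3] .## => #  t=0,i=2
  [2] .#. => .  t=0,i=0
  [1] ..# => .  t=0,i=7
  [0] ... => #  t=0,i=10
  bits 00011001 = 25

25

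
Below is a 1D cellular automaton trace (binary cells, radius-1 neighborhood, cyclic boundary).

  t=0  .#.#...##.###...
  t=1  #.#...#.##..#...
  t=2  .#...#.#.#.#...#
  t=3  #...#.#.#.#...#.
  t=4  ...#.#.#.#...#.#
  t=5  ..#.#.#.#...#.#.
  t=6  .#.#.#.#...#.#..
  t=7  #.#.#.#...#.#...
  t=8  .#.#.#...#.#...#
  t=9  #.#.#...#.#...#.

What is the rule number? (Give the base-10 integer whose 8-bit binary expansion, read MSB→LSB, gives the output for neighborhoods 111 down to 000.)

98

  ###|.  b7=0 t=0,i=11
  ##.|#  b6=1 t=0,i=8
  #.#|#  b5=1 t=0,i=2
  #..|.  b4=0 t=0,i=4
  .##|.  b3=0 t=0,i=7
  .#.|.  b2=0 t=0,i=1
  ..#|#  b1=1 t=0,i=0
  ...|.  b0=0 t=0,i=5
  bits 01100010 = 98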